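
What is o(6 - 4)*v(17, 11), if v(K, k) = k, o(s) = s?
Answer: 22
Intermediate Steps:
o(6 - 4)*v(17, 11) = (6 - 4)*11 = 2*11 = 22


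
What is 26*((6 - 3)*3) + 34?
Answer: 268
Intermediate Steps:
26*((6 - 3)*3) + 34 = 26*(3*3) + 34 = 26*9 + 34 = 234 + 34 = 268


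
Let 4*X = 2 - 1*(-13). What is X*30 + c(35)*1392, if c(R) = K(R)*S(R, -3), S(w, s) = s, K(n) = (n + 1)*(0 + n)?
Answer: -10523295/2 ≈ -5.2616e+6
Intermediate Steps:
K(n) = n*(1 + n) (K(n) = (1 + n)*n = n*(1 + n))
c(R) = -3*R*(1 + R) (c(R) = (R*(1 + R))*(-3) = -3*R*(1 + R))
X = 15/4 (X = (2 - 1*(-13))/4 = (2 + 13)/4 = (1/4)*15 = 15/4 ≈ 3.7500)
X*30 + c(35)*1392 = (15/4)*30 - 3*35*(1 + 35)*1392 = 225/2 - 3*35*36*1392 = 225/2 - 3780*1392 = 225/2 - 5261760 = -10523295/2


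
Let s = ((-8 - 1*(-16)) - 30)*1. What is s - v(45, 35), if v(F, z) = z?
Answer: -57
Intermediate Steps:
s = -22 (s = ((-8 + 16) - 30)*1 = (8 - 30)*1 = -22*1 = -22)
s - v(45, 35) = -22 - 1*35 = -22 - 35 = -57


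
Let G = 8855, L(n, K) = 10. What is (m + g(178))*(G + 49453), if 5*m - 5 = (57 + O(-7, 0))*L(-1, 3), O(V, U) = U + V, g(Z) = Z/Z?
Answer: 5947416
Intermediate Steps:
g(Z) = 1
m = 101 (m = 1 + ((57 + (0 - 7))*10)/5 = 1 + ((57 - 7)*10)/5 = 1 + (50*10)/5 = 1 + (1/5)*500 = 1 + 100 = 101)
(m + g(178))*(G + 49453) = (101 + 1)*(8855 + 49453) = 102*58308 = 5947416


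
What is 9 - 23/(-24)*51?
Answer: 463/8 ≈ 57.875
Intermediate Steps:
9 - 23/(-24)*51 = 9 - 23*(-1/24)*51 = 9 + (23/24)*51 = 9 + 391/8 = 463/8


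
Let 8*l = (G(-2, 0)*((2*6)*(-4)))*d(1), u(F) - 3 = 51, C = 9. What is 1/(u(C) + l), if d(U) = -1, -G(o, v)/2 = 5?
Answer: -⅙ ≈ -0.16667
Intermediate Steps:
G(o, v) = -10 (G(o, v) = -2*5 = -10)
u(F) = 54 (u(F) = 3 + 51 = 54)
l = -60 (l = (-10*2*6*(-4)*(-1))/8 = (-120*(-4)*(-1))/8 = (-10*(-48)*(-1))/8 = (480*(-1))/8 = (⅛)*(-480) = -60)
1/(u(C) + l) = 1/(54 - 60) = 1/(-6) = -⅙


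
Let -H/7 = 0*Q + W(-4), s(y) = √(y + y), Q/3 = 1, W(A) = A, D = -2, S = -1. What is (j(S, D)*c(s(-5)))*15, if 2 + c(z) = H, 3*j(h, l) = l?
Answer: -260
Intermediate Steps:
Q = 3 (Q = 3*1 = 3)
s(y) = √2*√y (s(y) = √(2*y) = √2*√y)
j(h, l) = l/3
H = 28 (H = -7*(0*3 - 4) = -7*(0 - 4) = -7*(-4) = 28)
c(z) = 26 (c(z) = -2 + 28 = 26)
(j(S, D)*c(s(-5)))*15 = (((⅓)*(-2))*26)*15 = -⅔*26*15 = -52/3*15 = -260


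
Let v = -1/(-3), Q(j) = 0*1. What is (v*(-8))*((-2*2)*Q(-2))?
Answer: 0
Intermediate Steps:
Q(j) = 0
v = 1/3 (v = -1*(-1/3) = 1/3 ≈ 0.33333)
(v*(-8))*((-2*2)*Q(-2)) = ((1/3)*(-8))*(-2*2*0) = -(-32)*0/3 = -8/3*0 = 0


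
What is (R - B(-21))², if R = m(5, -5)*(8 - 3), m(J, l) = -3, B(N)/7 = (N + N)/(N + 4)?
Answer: 301401/289 ≈ 1042.9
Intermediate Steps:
B(N) = 14*N/(4 + N) (B(N) = 7*((N + N)/(N + 4)) = 7*((2*N)/(4 + N)) = 7*(2*N/(4 + N)) = 14*N/(4 + N))
R = -15 (R = -3*(8 - 3) = -3*5 = -15)
(R - B(-21))² = (-15 - 14*(-21)/(4 - 21))² = (-15 - 14*(-21)/(-17))² = (-15 - 14*(-21)*(-1)/17)² = (-15 - 1*294/17)² = (-15 - 294/17)² = (-549/17)² = 301401/289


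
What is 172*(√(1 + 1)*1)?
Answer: 172*√2 ≈ 243.24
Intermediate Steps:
172*(√(1 + 1)*1) = 172*(√2*1) = 172*√2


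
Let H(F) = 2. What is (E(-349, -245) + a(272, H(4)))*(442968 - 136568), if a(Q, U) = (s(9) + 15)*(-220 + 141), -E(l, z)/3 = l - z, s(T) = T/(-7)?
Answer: -1654560000/7 ≈ -2.3637e+8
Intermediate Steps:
s(T) = -T/7 (s(T) = T*(-1/7) = -T/7)
E(l, z) = -3*l + 3*z (E(l, z) = -3*(l - z) = -3*l + 3*z)
a(Q, U) = -7584/7 (a(Q, U) = (-1/7*9 + 15)*(-220 + 141) = (-9/7 + 15)*(-79) = (96/7)*(-79) = -7584/7)
(E(-349, -245) + a(272, H(4)))*(442968 - 136568) = ((-3*(-349) + 3*(-245)) - 7584/7)*(442968 - 136568) = ((1047 - 735) - 7584/7)*306400 = (312 - 7584/7)*306400 = -5400/7*306400 = -1654560000/7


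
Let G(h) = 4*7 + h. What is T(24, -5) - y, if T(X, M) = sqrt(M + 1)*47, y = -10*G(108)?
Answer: 1360 + 94*I ≈ 1360.0 + 94.0*I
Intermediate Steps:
G(h) = 28 + h
y = -1360 (y = -10*(28 + 108) = -10*136 = -1360)
T(X, M) = 47*sqrt(1 + M) (T(X, M) = sqrt(1 + M)*47 = 47*sqrt(1 + M))
T(24, -5) - y = 47*sqrt(1 - 5) - 1*(-1360) = 47*sqrt(-4) + 1360 = 47*(2*I) + 1360 = 94*I + 1360 = 1360 + 94*I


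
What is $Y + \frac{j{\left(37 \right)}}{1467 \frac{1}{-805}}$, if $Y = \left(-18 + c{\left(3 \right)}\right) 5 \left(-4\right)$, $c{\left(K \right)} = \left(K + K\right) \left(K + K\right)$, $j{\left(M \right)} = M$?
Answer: $- \frac{557905}{1467} \approx -380.3$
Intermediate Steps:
$c{\left(K \right)} = 4 K^{2}$ ($c{\left(K \right)} = 2 K 2 K = 4 K^{2}$)
$Y = -360$ ($Y = \left(-18 + 4 \cdot 3^{2}\right) 5 \left(-4\right) = \left(-18 + 4 \cdot 9\right) \left(-20\right) = \left(-18 + 36\right) \left(-20\right) = 18 \left(-20\right) = -360$)
$Y + \frac{j{\left(37 \right)}}{1467 \frac{1}{-805}} = -360 + \frac{37}{1467 \frac{1}{-805}} = -360 + \frac{37}{1467 \left(- \frac{1}{805}\right)} = -360 + \frac{37}{- \frac{1467}{805}} = -360 + 37 \left(- \frac{805}{1467}\right) = -360 - \frac{29785}{1467} = - \frac{557905}{1467}$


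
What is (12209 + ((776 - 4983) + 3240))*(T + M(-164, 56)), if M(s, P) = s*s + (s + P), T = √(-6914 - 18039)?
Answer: 301150696 + 11242*I*√24953 ≈ 3.0115e+8 + 1.7758e+6*I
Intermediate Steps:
T = I*√24953 (T = √(-24953) = I*√24953 ≈ 157.97*I)
M(s, P) = P + s + s² (M(s, P) = s² + (P + s) = P + s + s²)
(12209 + ((776 - 4983) + 3240))*(T + M(-164, 56)) = (12209 + ((776 - 4983) + 3240))*(I*√24953 + (56 - 164 + (-164)²)) = (12209 + (-4207 + 3240))*(I*√24953 + (56 - 164 + 26896)) = (12209 - 967)*(I*√24953 + 26788) = 11242*(26788 + I*√24953) = 301150696 + 11242*I*√24953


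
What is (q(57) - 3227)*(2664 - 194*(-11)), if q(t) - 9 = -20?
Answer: -15535924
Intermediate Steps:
q(t) = -11 (q(t) = 9 - 20 = -11)
(q(57) - 3227)*(2664 - 194*(-11)) = (-11 - 3227)*(2664 - 194*(-11)) = -3238*(2664 + 2134) = -3238*4798 = -15535924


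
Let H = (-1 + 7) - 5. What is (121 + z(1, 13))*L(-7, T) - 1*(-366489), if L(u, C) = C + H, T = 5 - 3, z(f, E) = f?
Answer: 366855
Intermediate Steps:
T = 2
H = 1 (H = 6 - 5 = 1)
L(u, C) = 1 + C (L(u, C) = C + 1 = 1 + C)
(121 + z(1, 13))*L(-7, T) - 1*(-366489) = (121 + 1)*(1 + 2) - 1*(-366489) = 122*3 + 366489 = 366 + 366489 = 366855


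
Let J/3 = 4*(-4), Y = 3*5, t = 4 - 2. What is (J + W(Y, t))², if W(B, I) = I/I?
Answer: 2209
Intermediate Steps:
t = 2
Y = 15
W(B, I) = 1
J = -48 (J = 3*(4*(-4)) = 3*(-16) = -48)
(J + W(Y, t))² = (-48 + 1)² = (-47)² = 2209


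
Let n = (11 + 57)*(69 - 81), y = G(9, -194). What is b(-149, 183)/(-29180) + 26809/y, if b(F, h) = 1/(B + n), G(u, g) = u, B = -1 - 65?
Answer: 76664088761/25736760 ≈ 2978.8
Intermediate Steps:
B = -66
y = 9
n = -816 (n = 68*(-12) = -816)
b(F, h) = -1/882 (b(F, h) = 1/(-66 - 816) = 1/(-882) = -1/882)
b(-149, 183)/(-29180) + 26809/y = -1/882/(-29180) + 26809/9 = -1/882*(-1/29180) + 26809*(⅑) = 1/25736760 + 26809/9 = 76664088761/25736760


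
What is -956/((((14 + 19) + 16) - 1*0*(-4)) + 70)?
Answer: -956/119 ≈ -8.0336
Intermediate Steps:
-956/((((14 + 19) + 16) - 1*0*(-4)) + 70) = -956/(((33 + 16) + 0*(-4)) + 70) = -956/((49 + 0) + 70) = -956/(49 + 70) = -956/119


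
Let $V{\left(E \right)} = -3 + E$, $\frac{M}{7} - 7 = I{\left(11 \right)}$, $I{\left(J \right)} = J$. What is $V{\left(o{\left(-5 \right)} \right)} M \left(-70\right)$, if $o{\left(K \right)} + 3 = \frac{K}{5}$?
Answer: $61740$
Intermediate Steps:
$o{\left(K \right)} = -3 + \frac{K}{5}$
$M = 126$ ($M = 49 + 7 \cdot 11 = 49 + 77 = 126$)
$V{\left(o{\left(-5 \right)} \right)} M \left(-70\right) = \left(-3 + \left(-3 + \frac{1}{5} \left(-5\right)\right)\right) 126 \left(-70\right) = \left(-3 - 4\right) 126 \left(-70\right) = \left(-7\right) 126 \left(-70\right) = \left(-882\right) \left(-70\right) = 61740$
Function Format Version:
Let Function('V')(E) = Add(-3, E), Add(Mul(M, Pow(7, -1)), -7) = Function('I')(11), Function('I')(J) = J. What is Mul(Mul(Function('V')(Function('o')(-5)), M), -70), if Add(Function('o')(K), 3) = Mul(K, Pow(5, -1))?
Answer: 61740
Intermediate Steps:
Function('o')(K) = Add(-3, Mul(Rational(1, 5), K)) (Function('o')(K) = Add(-3, Mul(K, Pow(5, -1))) = Add(-3, Mul(K, Rational(1, 5))) = Add(-3, Mul(Rational(1, 5), K)))
M = 126 (M = Add(49, Mul(7, 11)) = Add(49, 77) = 126)
Mul(Mul(Function('V')(Function('o')(-5)), M), -70) = Mul(Mul(Add(-3, Add(-3, Mul(Rational(1, 5), -5))), 126), -70) = Mul(Mul(Add(-3, Add(-3, -1)), 126), -70) = Mul(Mul(Add(-3, -4), 126), -70) = Mul(Mul(-7, 126), -70) = Mul(-882, -70) = 61740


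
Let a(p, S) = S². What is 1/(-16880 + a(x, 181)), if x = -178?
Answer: 1/15881 ≈ 6.2968e-5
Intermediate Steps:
1/(-16880 + a(x, 181)) = 1/(-16880 + 181²) = 1/(-16880 + 32761) = 1/15881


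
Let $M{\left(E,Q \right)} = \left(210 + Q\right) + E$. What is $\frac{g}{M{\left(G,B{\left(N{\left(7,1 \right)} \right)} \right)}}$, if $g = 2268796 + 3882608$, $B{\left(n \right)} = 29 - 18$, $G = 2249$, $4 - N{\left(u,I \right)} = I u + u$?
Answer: $\frac{3075702}{1235} \approx 2490.4$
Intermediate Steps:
$N{\left(u,I \right)} = 4 - u - I u$ ($N{\left(u,I \right)} = 4 - \left(I u + u\right) = 4 - \left(u + I u\right) = 4 - u - I u$)
$B{\left(n \right)} = 11$ ($B{\left(n \right)} = 29 - 18 = 11$)
$g = 6151404$
$M{\left(E,Q \right)} = 210 + E + Q$
$\frac{g}{M{\left(G,B{\left(N{\left(7,1 \right)} \right)} \right)}} = \frac{6151404}{210 + 2249 + 11} = \frac{6151404}{2470} = 6151404 \cdot \frac{1}{2470} = \frac{3075702}{1235}$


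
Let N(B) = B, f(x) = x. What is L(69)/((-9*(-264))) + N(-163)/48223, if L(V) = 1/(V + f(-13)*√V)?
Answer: -38777023/11457784800 - 13*√69/16394400 ≈ -0.0033909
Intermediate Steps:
L(V) = 1/(V - 13*√V)
L(69)/((-9*(-264))) + N(-163)/48223 = 1/((69 - 13*√69)*((-9*(-264)))) - 163/48223 = 1/((69 - 13*√69)*2376) - 163*1/48223 = (1/2376)/(69 - 13*√69) - 163/48223 = 1/(2376*(69 - 13*√69)) - 163/48223 = -163/48223 + 1/(2376*(69 - 13*√69))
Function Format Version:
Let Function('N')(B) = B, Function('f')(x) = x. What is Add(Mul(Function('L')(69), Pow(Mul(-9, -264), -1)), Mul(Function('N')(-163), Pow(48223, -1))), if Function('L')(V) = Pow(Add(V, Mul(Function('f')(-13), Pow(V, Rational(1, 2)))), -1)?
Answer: Add(Rational(-38777023, 11457784800), Mul(Rational(-13, 16394400), Pow(69, Rational(1, 2)))) ≈ -0.0033909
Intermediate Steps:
Function('L')(V) = Pow(Add(V, Mul(-13, Pow(V, Rational(1, 2)))), -1)
Add(Mul(Function('L')(69), Pow(Mul(-9, -264), -1)), Mul(Function('N')(-163), Pow(48223, -1))) = Add(Mul(Pow(Add(69, Mul(-13, Pow(69, Rational(1, 2)))), -1), Pow(Mul(-9, -264), -1)), Mul(-163, Pow(48223, -1))) = Add(Mul(Pow(Add(69, Mul(-13, Pow(69, Rational(1, 2)))), -1), Pow(2376, -1)), Mul(-163, Rational(1, 48223))) = Add(Mul(Pow(Add(69, Mul(-13, Pow(69, Rational(1, 2)))), -1), Rational(1, 2376)), Rational(-163, 48223)) = Add(Mul(Rational(1, 2376), Pow(Add(69, Mul(-13, Pow(69, Rational(1, 2)))), -1)), Rational(-163, 48223)) = Add(Rational(-163, 48223), Mul(Rational(1, 2376), Pow(Add(69, Mul(-13, Pow(69, Rational(1, 2)))), -1)))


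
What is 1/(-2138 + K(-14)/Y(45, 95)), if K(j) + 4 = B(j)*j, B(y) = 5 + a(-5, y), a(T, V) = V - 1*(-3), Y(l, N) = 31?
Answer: -31/66198 ≈ -0.00046829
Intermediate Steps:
a(T, V) = 3 + V (a(T, V) = V + 3 = 3 + V)
B(y) = 8 + y (B(y) = 5 + (3 + y) = 8 + y)
K(j) = -4 + j*(8 + j) (K(j) = -4 + (8 + j)*j = -4 + j*(8 + j))
1/(-2138 + K(-14)/Y(45, 95)) = 1/(-2138 + (-4 - 14*(8 - 14))/31) = 1/(-2138 + (-4 - 14*(-6))*(1/31)) = 1/(-2138 + (-4 + 84)*(1/31)) = 1/(-2138 + 80*(1/31)) = 1/(-2138 + 80/31) = 1/(-66198/31) = -31/66198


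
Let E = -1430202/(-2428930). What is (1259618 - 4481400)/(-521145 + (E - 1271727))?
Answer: 3912741476630/2177379578379 ≈ 1.7970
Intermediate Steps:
E = 715101/1214465 (E = -1430202*(-1/2428930) = 715101/1214465 ≈ 0.58882)
(1259618 - 4481400)/(-521145 + (E - 1271727)) = (1259618 - 4481400)/(-521145 + (715101/1214465 - 1271727)) = -3221782/(-521145 - 1544467215954/1214465) = -3221782/(-2177379578379/1214465) = -3221782*(-1214465/2177379578379) = 3912741476630/2177379578379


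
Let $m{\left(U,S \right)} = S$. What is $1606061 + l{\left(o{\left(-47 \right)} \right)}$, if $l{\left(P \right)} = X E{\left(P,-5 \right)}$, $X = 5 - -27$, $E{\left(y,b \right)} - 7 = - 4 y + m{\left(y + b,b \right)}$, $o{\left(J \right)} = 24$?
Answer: $1603053$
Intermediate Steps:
$E{\left(y,b \right)} = 7 + b - 4 y$ ($E{\left(y,b \right)} = 7 + \left(- 4 y + b\right) = 7 + \left(b - 4 y\right) = 7 + b - 4 y$)
$X = 32$ ($X = 5 + 27 = 32$)
$l{\left(P \right)} = 64 - 128 P$ ($l{\left(P \right)} = 32 \left(7 - 5 - 4 P\right) = 32 \left(2 - 4 P\right) = 64 - 128 P$)
$1606061 + l{\left(o{\left(-47 \right)} \right)} = 1606061 + \left(64 - 3072\right) = 1606061 - 3008 = 1603053$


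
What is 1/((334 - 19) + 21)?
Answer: 1/336 ≈ 0.0029762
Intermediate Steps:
1/((334 - 19) + 21) = 1/(315 + 21) = 1/336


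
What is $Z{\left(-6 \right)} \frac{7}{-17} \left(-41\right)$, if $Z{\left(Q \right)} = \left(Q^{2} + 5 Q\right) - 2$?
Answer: $\frac{1148}{17} \approx 67.529$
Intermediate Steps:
$Z{\left(Q \right)} = -2 + Q^{2} + 5 Q$
$Z{\left(-6 \right)} \frac{7}{-17} \left(-41\right) = \left(-2 + \left(-6\right)^{2} + 5 \left(-6\right)\right) \frac{7}{-17} \left(-41\right) = \left(-2 + 36 - 30\right) 7 \left(- \frac{1}{17}\right) \left(-41\right) = 4 \left(- \frac{7}{17}\right) \left(-41\right) = \left(- \frac{28}{17}\right) \left(-41\right) = \frac{1148}{17}$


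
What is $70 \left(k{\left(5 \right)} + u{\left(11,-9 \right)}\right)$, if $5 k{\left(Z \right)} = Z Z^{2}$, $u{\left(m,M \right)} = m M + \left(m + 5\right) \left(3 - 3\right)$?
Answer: $-5180$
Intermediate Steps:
$u{\left(m,M \right)} = M m$ ($u{\left(m,M \right)} = M m + \left(5 + m\right) 0 = M m + 0 = M m$)
$k{\left(Z \right)} = \frac{Z^{3}}{5}$ ($k{\left(Z \right)} = \frac{Z Z^{2}}{5} = \frac{Z^{3}}{5}$)
$70 \left(k{\left(5 \right)} + u{\left(11,-9 \right)}\right) = 70 \left(\frac{5^{3}}{5} - 99\right) = 70 \left(\frac{1}{5} \cdot 125 - 99\right) = 70 \left(25 - 99\right) = 70 \left(-74\right) = -5180$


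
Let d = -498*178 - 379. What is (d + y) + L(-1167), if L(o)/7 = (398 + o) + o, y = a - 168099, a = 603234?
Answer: 332560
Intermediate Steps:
d = -89023 (d = -88644 - 379 = -89023)
y = 435135 (y = 603234 - 168099 = 435135)
L(o) = 2786 + 14*o (L(o) = 7*((398 + o) + o) = 7*(398 + 2*o) = 2786 + 14*o)
(d + y) + L(-1167) = (-89023 + 435135) + (2786 + 14*(-1167)) = 346112 + (2786 - 16338) = 346112 - 13552 = 332560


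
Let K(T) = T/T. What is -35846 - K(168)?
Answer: -35847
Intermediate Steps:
K(T) = 1
-35846 - K(168) = -35846 - 1*1 = -35846 - 1 = -35847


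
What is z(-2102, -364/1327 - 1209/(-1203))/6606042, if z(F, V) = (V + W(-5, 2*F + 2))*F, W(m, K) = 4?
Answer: -2645708575/1757626655667 ≈ -0.0015053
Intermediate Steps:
z(F, V) = F*(4 + V) (z(F, V) = (V + 4)*F = (4 + V)*F = F*(4 + V))
z(-2102, -364/1327 - 1209/(-1203))/6606042 = -2102*(4 + (-364/1327 - 1209/(-1203)))/6606042 = -2102*(4 + (-364*1/1327 - 1209*(-1/1203)))*(1/6606042) = -2102*(4 + (-364/1327 + 403/401))*(1/6606042) = -2102*(4 + 388817/532127)*(1/6606042) = -2102*2517325/532127*(1/6606042) = -5291417150/532127*1/6606042 = -2645708575/1757626655667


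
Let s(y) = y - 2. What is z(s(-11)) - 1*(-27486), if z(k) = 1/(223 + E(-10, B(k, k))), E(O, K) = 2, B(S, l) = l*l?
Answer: 6184351/225 ≈ 27486.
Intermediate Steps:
B(S, l) = l²
s(y) = -2 + y
z(k) = 1/225 (z(k) = 1/(223 + 2) = 1/225)
z(s(-11)) - 1*(-27486) = 1/225 - 1*(-27486) = 1/225 + 27486 = 6184351/225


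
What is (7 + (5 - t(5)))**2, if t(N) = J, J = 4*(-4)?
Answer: 784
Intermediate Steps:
J = -16
t(N) = -16
(7 + (5 - t(5)))**2 = (7 + (5 - 1*(-16)))**2 = (7 + (5 + 16))**2 = (7 + 21)**2 = 28**2 = 784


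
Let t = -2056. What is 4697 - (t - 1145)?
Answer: 7898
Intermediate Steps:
4697 - (t - 1145) = 4697 - (-2056 - 1145) = 4697 - 1*(-3201) = 4697 + 3201 = 7898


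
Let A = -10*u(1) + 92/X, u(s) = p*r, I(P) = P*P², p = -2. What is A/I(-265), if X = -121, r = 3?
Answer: -7168/2251764625 ≈ -3.1833e-6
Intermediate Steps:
I(P) = P³
u(s) = -6 (u(s) = -2*3 = -6)
A = 7168/121 (A = -10*(-6) + 92/(-121) = 60 + 92*(-1/121) = 60 - 92/121 = 7168/121 ≈ 59.240)
A/I(-265) = 7168/(121*((-265)³)) = (7168/121)/(-18609625) = (7168/121)*(-1/18609625) = -7168/2251764625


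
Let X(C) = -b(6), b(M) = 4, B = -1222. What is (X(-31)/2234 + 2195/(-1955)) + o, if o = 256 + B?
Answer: -422388747/436747 ≈ -967.13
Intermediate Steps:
o = -966 (o = 256 - 1222 = -966)
X(C) = -4 (X(C) = -1*4 = -4)
(X(-31)/2234 + 2195/(-1955)) + o = (-4/2234 + 2195/(-1955)) - 966 = (-4*1/2234 + 2195*(-1/1955)) - 966 = (-2/1117 - 439/391) - 966 = -491145/436747 - 966 = -422388747/436747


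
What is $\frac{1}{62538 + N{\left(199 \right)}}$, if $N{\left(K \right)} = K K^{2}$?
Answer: $\frac{1}{7943137} \approx 1.2589 \cdot 10^{-7}$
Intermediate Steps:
$N{\left(K \right)} = K^{3}$
$\frac{1}{62538 + N{\left(199 \right)}} = \frac{1}{62538 + 199^{3}} = \frac{1}{62538 + 7880599} = \frac{1}{7943137}$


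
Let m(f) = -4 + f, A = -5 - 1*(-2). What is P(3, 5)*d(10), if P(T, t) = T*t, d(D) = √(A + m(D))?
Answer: 15*√3 ≈ 25.981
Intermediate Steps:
A = -3 (A = -5 + 2 = -3)
d(D) = √(-7 + D) (d(D) = √(-3 + (-4 + D)) = √(-7 + D))
P(3, 5)*d(10) = (3*5)*√(-7 + 10) = 15*√3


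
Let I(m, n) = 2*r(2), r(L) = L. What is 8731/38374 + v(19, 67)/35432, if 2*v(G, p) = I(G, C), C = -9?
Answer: 77358385/339916892 ≈ 0.22758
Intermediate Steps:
I(m, n) = 4 (I(m, n) = 2*2 = 4)
v(G, p) = 2 (v(G, p) = (1/2)*4 = 2)
8731/38374 + v(19, 67)/35432 = 8731/38374 + 2/35432 = 8731*(1/38374) + 2*(1/35432) = 8731/38374 + 1/17716 = 77358385/339916892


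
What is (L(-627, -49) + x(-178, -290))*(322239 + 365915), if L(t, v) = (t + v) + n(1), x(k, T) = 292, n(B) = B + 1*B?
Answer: -262874828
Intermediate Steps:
n(B) = 2*B (n(B) = B + B = 2*B)
L(t, v) = 2 + t + v (L(t, v) = (t + v) + 2*1 = (t + v) + 2 = 2 + t + v)
(L(-627, -49) + x(-178, -290))*(322239 + 365915) = ((2 - 627 - 49) + 292)*(322239 + 365915) = (-674 + 292)*688154 = -382*688154 = -262874828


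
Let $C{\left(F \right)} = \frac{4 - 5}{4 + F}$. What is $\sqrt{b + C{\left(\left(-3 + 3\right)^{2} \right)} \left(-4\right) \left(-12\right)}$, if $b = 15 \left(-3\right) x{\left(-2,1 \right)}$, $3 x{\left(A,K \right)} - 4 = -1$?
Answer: $i \sqrt{57} \approx 7.5498 i$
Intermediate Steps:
$x{\left(A,K \right)} = 1$ ($x{\left(A,K \right)} = \frac{4}{3} + \frac{1}{3} \left(-1\right) = \frac{4}{3} - \frac{1}{3} = 1$)
$C{\left(F \right)} = - \frac{1}{4 + F}$
$b = -45$ ($b = 15 \left(-3\right) 1 = \left(-45\right) 1 = -45$)
$\sqrt{b + C{\left(\left(-3 + 3\right)^{2} \right)} \left(-4\right) \left(-12\right)} = \sqrt{-45 + - \frac{1}{4 + \left(-3 + 3\right)^{2}} \left(-4\right) \left(-12\right)} = \sqrt{-45 + - \frac{1}{4 + 0^{2}} \left(-4\right) \left(-12\right)} = \sqrt{-45 + - \frac{1}{4 + 0} \left(-4\right) \left(-12\right)} = \sqrt{-45 + - \frac{1}{4} \left(-4\right) \left(-12\right)} = \sqrt{-45 + \left(-1\right) \frac{1}{4} \left(-4\right) \left(-12\right)} = \sqrt{-45 + \left(- \frac{1}{4}\right) \left(-4\right) \left(-12\right)} = \sqrt{-45 + 1 \left(-12\right)} = \sqrt{-45 - 12} = \sqrt{-57} = i \sqrt{57}$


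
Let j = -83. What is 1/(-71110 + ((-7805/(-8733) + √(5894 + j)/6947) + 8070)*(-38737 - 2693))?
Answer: -2279589615231681726344/762404729034172684936269936075 + 81297162607247*√5811/1524809458068345369872539872150 ≈ -2.9900e-9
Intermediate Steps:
1/(-71110 + ((-7805/(-8733) + √(5894 + j)/6947) + 8070)*(-38737 - 2693)) = 1/(-71110 + ((-7805/(-8733) + √(5894 - 83)/6947) + 8070)*(-38737 - 2693)) = 1/(-71110 + ((-7805*(-1/8733) + √5811*(1/6947)) + 8070)*(-41430)) = 1/(-71110 + ((7805/8733 + √5811/6947) + 8070)*(-41430)) = 1/(-71110 + (70483115/8733 + √5811/6947)*(-41430)) = 1/(-71110 + (-973371818150/2911 - 41430*√5811/6947)) = 1/(-973578819360/2911 - 41430*√5811/6947)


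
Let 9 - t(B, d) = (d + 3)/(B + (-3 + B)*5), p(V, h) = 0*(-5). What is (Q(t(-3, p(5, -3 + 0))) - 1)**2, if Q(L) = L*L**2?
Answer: 997339771561/1771561 ≈ 5.6297e+5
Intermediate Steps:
p(V, h) = 0
t(B, d) = 9 - (3 + d)/(-15 + 6*B) (t(B, d) = 9 - (d + 3)/(B + (-3 + B)*5) = 9 - (3 + d)/(B + (-15 + 5*B)) = 9 - (3 + d)/(-15 + 6*B))
Q(L) = L**3
(Q(t(-3, p(5, -3 + 0))) - 1)**2 = (((-138 - 1*0 + 54*(-3))/(3*(-5 + 2*(-3))))**3 - 1)**2 = (((-138 + 0 - 162)/(3*(-5 - 6)))**3 - 1)**2 = (((1/3)*(-300)/(-11))**3 - 1)**2 = (((1/3)*(-1/11)*(-300))**3 - 1)**2 = ((100/11)**3 - 1)**2 = (1000000/1331 - 1)**2 = (998669/1331)**2 = 997339771561/1771561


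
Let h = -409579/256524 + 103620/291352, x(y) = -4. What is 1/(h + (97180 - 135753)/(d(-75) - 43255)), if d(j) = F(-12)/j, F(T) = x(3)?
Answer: -30307705895718276/10584611045474311 ≈ -2.8634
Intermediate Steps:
F(T) = -4
d(j) = -4/j
h = -11593830491/9342347556 (h = -409579*1/256524 + 103620*(1/291352) = -409579/256524 + 25905/72838 = -11593830491/9342347556 ≈ -1.2410)
1/(h + (97180 - 135753)/(d(-75) - 43255)) = 1/(-11593830491/9342347556 + (97180 - 135753)/(-4/(-75) - 43255)) = 1/(-11593830491/9342347556 - 38573/(-4*(-1/75) - 43255)) = 1/(-11593830491/9342347556 - 38573/(4/75 - 43255)) = 1/(-11593830491/9342347556 - 38573/(-3244121/75)) = 1/(-11593830491/9342347556 - 38573*(-75/3244121)) = 1/(-11593830491/9342347556 + 2892975/3244121) = 1/(-10584611045474311/30307705895718276) = -30307705895718276/10584611045474311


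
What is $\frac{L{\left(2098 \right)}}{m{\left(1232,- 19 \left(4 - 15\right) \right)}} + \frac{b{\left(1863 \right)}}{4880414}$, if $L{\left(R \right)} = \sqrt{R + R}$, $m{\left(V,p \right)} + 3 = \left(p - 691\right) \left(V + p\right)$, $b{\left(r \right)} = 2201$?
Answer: $\frac{2201}{4880414} - \frac{2 \sqrt{1049}}{694565} \approx 0.00035772$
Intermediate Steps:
$m{\left(V,p \right)} = -3 + \left(-691 + p\right) \left(V + p\right)$ ($m{\left(V,p \right)} = -3 + \left(p - 691\right) \left(V + p\right) = -3 + \left(-691 + p\right) \left(V + p\right)$)
$L{\left(R \right)} = \sqrt{2} \sqrt{R}$ ($L{\left(R \right)} = \sqrt{2 R} = \sqrt{2} \sqrt{R}$)
$\frac{L{\left(2098 \right)}}{m{\left(1232,- 19 \left(4 - 15\right) \right)}} + \frac{b{\left(1863 \right)}}{4880414} = \frac{\sqrt{2} \sqrt{2098}}{-3 + \left(- 19 \left(4 - 15\right)\right)^{2} - 851312 - 691 \left(- 19 \left(4 - 15\right)\right) + 1232 \left(- 19 \left(4 - 15\right)\right)} + \frac{2201}{4880414} = \frac{2 \sqrt{1049}}{-3 + \left(\left(-19\right) \left(-11\right)\right)^{2} - 851312 - 691 \left(\left(-19\right) \left(-11\right)\right) + 1232 \left(\left(-19\right) \left(-11\right)\right)} + 2201 \cdot \frac{1}{4880414} = \frac{2 \sqrt{1049}}{-3 + 209^{2} - 851312 - 144419 + 1232 \cdot 209} + \frac{2201}{4880414} = \frac{2 \sqrt{1049}}{-3 + 43681 - 851312 - 144419 + 257488} + \frac{2201}{4880414} = \frac{2 \sqrt{1049}}{-694565} + \frac{2201}{4880414} = 2 \sqrt{1049} \left(- \frac{1}{694565}\right) + \frac{2201}{4880414} = - \frac{2 \sqrt{1049}}{694565} + \frac{2201}{4880414} = \frac{2201}{4880414} - \frac{2 \sqrt{1049}}{694565}$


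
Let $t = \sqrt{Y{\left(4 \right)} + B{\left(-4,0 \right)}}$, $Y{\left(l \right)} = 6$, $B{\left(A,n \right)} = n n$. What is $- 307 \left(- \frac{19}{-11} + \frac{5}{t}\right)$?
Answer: $- \frac{5833}{11} - \frac{1535 \sqrt{6}}{6} \approx -1156.9$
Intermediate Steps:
$B{\left(A,n \right)} = n^{2}$
$t = \sqrt{6}$ ($t = \sqrt{6 + 0^{2}} = \sqrt{6 + 0} = \sqrt{6} \approx 2.4495$)
$- 307 \left(- \frac{19}{-11} + \frac{5}{t}\right) = - 307 \left(- \frac{19}{-11} + \frac{5}{\sqrt{6}}\right) = - 307 \left(\left(-19\right) \left(- \frac{1}{11}\right) + 5 \frac{\sqrt{6}}{6}\right) = - 307 \left(\frac{19}{11} + \frac{5 \sqrt{6}}{6}\right) = - \frac{5833}{11} - \frac{1535 \sqrt{6}}{6}$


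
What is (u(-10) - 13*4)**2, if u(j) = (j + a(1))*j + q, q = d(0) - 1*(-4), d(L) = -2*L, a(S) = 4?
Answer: 144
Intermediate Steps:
q = 4 (q = -2*0 - 1*(-4) = 0 + 4 = 4)
u(j) = 4 + j*(4 + j) (u(j) = (j + 4)*j + 4 = (4 + j)*j + 4 = j*(4 + j) + 4 = 4 + j*(4 + j))
(u(-10) - 13*4)**2 = ((4 + (-10)**2 + 4*(-10)) - 13*4)**2 = ((4 + 100 - 40) - 52)**2 = (64 - 52)**2 = 12**2 = 144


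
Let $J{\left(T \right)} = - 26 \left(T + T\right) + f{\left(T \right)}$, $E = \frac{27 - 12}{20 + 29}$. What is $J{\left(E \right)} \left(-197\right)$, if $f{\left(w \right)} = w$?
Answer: $\frac{150705}{49} \approx 3075.6$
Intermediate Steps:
$E = \frac{15}{49} \approx 0.30612$
$J{\left(T \right)} = - 51 T$ ($J{\left(T \right)} = - 26 \left(T + T\right) + T = - 26 \cdot 2 T + T = - 52 T + T = - 51 T$)
$J{\left(E \right)} \left(-197\right) = \left(-51\right) \frac{15}{49} \left(-197\right) = \left(- \frac{765}{49}\right) \left(-197\right) = \frac{150705}{49}$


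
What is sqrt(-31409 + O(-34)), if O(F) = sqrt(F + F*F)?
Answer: sqrt(-31409 + sqrt(1122)) ≈ 177.13*I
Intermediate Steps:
O(F) = sqrt(F + F**2)
sqrt(-31409 + O(-34)) = sqrt(-31409 + sqrt(-34*(1 - 34))) = sqrt(-31409 + sqrt(-34*(-33))) = sqrt(-31409 + sqrt(1122))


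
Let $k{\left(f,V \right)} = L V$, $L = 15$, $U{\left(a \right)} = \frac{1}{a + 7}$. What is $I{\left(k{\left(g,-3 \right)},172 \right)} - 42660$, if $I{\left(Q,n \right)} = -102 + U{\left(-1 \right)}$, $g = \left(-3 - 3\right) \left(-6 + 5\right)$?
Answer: $- \frac{256571}{6} \approx -42762.0$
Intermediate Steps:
$g = 6$ ($g = \left(-6\right) \left(-1\right) = 6$)
$U{\left(a \right)} = \frac{1}{7 + a}$
$k{\left(f,V \right)} = 15 V$
$I{\left(Q,n \right)} = - \frac{611}{6}$ ($I{\left(Q,n \right)} = -102 + \frac{1}{7 - 1} = -102 + \frac{1}{6} = - \frac{611}{6}$)
$I{\left(k{\left(g,-3 \right)},172 \right)} - 42660 = - \frac{611}{6} - 42660 = - \frac{256571}{6}$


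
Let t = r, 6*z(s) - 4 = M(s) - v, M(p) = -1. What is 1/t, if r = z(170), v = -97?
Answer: 3/50 ≈ 0.060000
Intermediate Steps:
z(s) = 50/3 (z(s) = ⅔ + (-1 - 1*(-97))/6 = ⅔ + (-1 + 97)/6 = ⅔ + (⅙)*96 = ⅔ + 16 = 50/3)
r = 50/3 ≈ 16.667
t = 50/3 ≈ 16.667
1/t = 1/(50/3) = 3/50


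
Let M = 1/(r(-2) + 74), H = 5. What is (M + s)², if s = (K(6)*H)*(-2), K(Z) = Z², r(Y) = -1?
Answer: 690585841/5329 ≈ 1.2959e+5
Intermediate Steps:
M = 1/73 (M = 1/(-1 + 74) = 1/73 ≈ 0.013699)
s = -360 (s = (6²*5)*(-2) = (36*5)*(-2) = 180*(-2) = -360)
(M + s)² = (1/73 - 360)² = (-26279/73)² = 690585841/5329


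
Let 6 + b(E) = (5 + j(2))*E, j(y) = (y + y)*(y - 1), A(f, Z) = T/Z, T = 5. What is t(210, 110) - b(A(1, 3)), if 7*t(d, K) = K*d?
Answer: 3291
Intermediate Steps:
t(d, K) = K*d/7 (t(d, K) = (K*d)/7 = K*d/7)
A(f, Z) = 5/Z
j(y) = 2*y*(-1 + y) (j(y) = (2*y)*(-1 + y) = 2*y*(-1 + y))
b(E) = -6 + 9*E (b(E) = -6 + (5 + 2*2*(-1 + 2))*E = -6 + (5 + 2*2*1)*E = -6 + (5 + 4)*E = -6 + 9*E)
t(210, 110) - b(A(1, 3)) = (⅐)*110*210 - (-6 + 9*(5/3)) = 3300 - (-6 + 9*(5*(⅓))) = 3300 - (-6 + 9*(5/3)) = 3300 - (-6 + 15) = 3300 - 1*9 = 3300 - 9 = 3291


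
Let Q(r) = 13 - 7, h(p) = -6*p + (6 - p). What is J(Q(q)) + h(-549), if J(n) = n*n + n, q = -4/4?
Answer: 3891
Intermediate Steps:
q = -1 (q = -4*¼ = -1)
h(p) = 6 - 7*p
Q(r) = 6
J(n) = n + n² (J(n) = n² + n = n + n²)
J(Q(q)) + h(-549) = 6*(1 + 6) + (6 - 7*(-549)) = 6*7 + (6 + 3843) = 42 + 3849 = 3891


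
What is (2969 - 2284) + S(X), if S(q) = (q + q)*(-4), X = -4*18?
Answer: 1261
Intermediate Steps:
X = -72
S(q) = -8*q (S(q) = (2*q)*(-4) = -8*q)
(2969 - 2284) + S(X) = (2969 - 2284) - 8*(-72) = 685 + 576 = 1261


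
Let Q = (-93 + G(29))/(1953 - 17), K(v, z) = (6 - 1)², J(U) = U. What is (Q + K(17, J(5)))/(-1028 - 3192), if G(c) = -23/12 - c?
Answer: -579313/98039040 ≈ -0.0059090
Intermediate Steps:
G(c) = -23/12 - c (G(c) = -23*1/12 - c = -23/12 - c)
K(v, z) = 25 (K(v, z) = 5² = 25)
Q = -1487/23232 (Q = (-93 + (-23/12 - 1*29))/(1953 - 17) = (-93 + (-23/12 - 29))/1936 = (-93 - 371/12)*(1/1936) = -1487/12*1/1936 = -1487/23232 ≈ -0.064007)
(Q + K(17, J(5)))/(-1028 - 3192) = (-1487/23232 + 25)/(-1028 - 3192) = (579313/23232)/(-4220) = (579313/23232)*(-1/4220) = -579313/98039040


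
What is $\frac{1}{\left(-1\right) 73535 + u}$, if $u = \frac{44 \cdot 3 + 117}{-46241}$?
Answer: $- \frac{46241}{3400332184} \approx -1.3599 \cdot 10^{-5}$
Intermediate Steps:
$u = - \frac{249}{46241}$ ($u = \left(132 + 117\right) \left(- \frac{1}{46241}\right) = 249 \left(- \frac{1}{46241}\right) = - \frac{249}{46241} \approx -0.0053848$)
$\frac{1}{\left(-1\right) 73535 + u} = \frac{1}{\left(-1\right) 73535 - \frac{249}{46241}} = \frac{1}{-73535 - \frac{249}{46241}} = \frac{1}{- \frac{3400332184}{46241}} = - \frac{46241}{3400332184}$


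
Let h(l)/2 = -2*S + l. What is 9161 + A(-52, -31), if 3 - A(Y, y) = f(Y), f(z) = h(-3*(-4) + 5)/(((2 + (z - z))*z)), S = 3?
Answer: 476539/52 ≈ 9164.2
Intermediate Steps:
h(l) = -12 + 2*l (h(l) = 2*(-2*3 + l) = 2*(-6 + l) = -12 + 2*l)
f(z) = 11/z (f(z) = (-12 + 2*(-3*(-4) + 5))/(((2 + (z - z))*z)) = (-12 + 2*(12 + 5))/(((2 + 0)*z)) = (-12 + 2*17)/((2*z)) = (1/(2*z))*(-12 + 34) = (1/(2*z))*22 = 11/z)
A(Y, y) = 3 - 11/Y
9161 + A(-52, -31) = 9161 + (3 - 11/(-52)) = 9161 + (3 - 11*(-1/52)) = 9161 + (3 + 11/52) = 9161 + 167/52 = 476539/52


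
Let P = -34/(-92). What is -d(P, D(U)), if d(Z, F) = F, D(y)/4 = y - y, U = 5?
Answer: 0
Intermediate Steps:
D(y) = 0 (D(y) = 4*(y - y) = 4*0 = 0)
P = 17/46 (P = -34*(-1/92) = 17/46 ≈ 0.36957)
-d(P, D(U)) = -1*0 = 0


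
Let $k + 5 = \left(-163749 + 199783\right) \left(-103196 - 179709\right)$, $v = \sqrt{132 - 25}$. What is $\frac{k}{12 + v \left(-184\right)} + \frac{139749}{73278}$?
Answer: $\frac{373526341979123}{11060239356} + \frac{234466571825 \sqrt{107}}{452806} \approx 5.39 \cdot 10^{6}$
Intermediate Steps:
$v = \sqrt{107} \approx 10.344$
$k = -10194198775$ ($k = -5 + \left(-163749 + 199783\right) \left(-103196 - 179709\right) = -5 + 36034 \left(-282905\right) = -5 - 10194198770 = -10194198775$)
$\frac{k}{12 + v \left(-184\right)} + \frac{139749}{73278} = - \frac{10194198775}{12 + \sqrt{107} \left(-184\right)} + \frac{139749}{73278} = - \frac{10194198775}{12 - 184 \sqrt{107}} + 139749 \cdot \frac{1}{73278} = - \frac{10194198775}{12 - 184 \sqrt{107}} + \frac{46583}{24426} = \frac{46583}{24426} - \frac{10194198775}{12 - 184 \sqrt{107}}$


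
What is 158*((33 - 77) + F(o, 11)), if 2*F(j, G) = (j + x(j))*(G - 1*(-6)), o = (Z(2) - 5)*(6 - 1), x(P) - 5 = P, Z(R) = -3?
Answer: -107677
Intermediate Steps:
x(P) = 5 + P
o = -40 (o = (-3 - 5)*(6 - 1) = -8*5 = -40)
F(j, G) = (5 + 2*j)*(6 + G)/2 (F(j, G) = ((j + (5 + j))*(G - 1*(-6)))/2 = ((5 + 2*j)*(G + 6))/2 = ((5 + 2*j)*(6 + G))/2 = (5 + 2*j)*(6 + G)/2)
158*((33 - 77) + F(o, 11)) = 158*((33 - 77) + (15 + 6*(-40) + (5/2)*11 + 11*(-40))) = 158*(-44 + (15 - 240 + 55/2 - 440)) = 158*(-44 - 1275/2) = 158*(-1363/2) = -107677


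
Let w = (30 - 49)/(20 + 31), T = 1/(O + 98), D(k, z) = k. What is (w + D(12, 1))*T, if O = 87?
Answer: 593/9435 ≈ 0.062851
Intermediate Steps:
T = 1/185 (T = 1/(87 + 98) = 1/185 ≈ 0.0054054)
w = -19/51 ≈ -0.37255
(w + D(12, 1))*T = (-19/51 + 12)*(1/185) = (593/51)*(1/185) = 593/9435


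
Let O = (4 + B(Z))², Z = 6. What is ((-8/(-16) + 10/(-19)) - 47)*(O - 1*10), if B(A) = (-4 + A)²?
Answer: -48249/19 ≈ -2539.4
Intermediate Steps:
O = 64 (O = (4 + (-4 + 6)²)² = (4 + 2²)² = (4 + 4)² = 8² = 64)
((-8/(-16) + 10/(-19)) - 47)*(O - 1*10) = ((-8/(-16) + 10/(-19)) - 47)*(64 - 1*10) = ((-8*(-1/16) + 10*(-1/19)) - 47)*(64 - 10) = ((½ - 10/19) - 47)*54 = (-1/38 - 47)*54 = -1787/38*54 = -48249/19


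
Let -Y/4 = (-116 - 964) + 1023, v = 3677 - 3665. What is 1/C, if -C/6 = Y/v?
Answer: -1/114 ≈ -0.0087719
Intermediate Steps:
v = 12
Y = 228 (Y = -4*((-116 - 964) + 1023) = -4*(-1080 + 1023) = -4*(-57) = 228)
C = -114 (C = -1368/12 = -6*19 = -114)
1/C = 1/(-114) = -1/114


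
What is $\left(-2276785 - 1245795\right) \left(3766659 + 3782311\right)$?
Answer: $-26591850742600$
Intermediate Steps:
$\left(-2276785 - 1245795\right) \left(3766659 + 3782311\right) = \left(-3522580\right) 7548970 = -26591850742600$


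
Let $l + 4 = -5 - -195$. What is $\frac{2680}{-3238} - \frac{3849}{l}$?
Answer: $- \frac{2160257}{100378} \approx -21.521$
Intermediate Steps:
$l = 186$ ($l = -4 - -190 = -4 + \left(-5 + 195\right) = -4 + 190 = 186$)
$\frac{2680}{-3238} - \frac{3849}{l} = \frac{2680}{-3238} - \frac{3849}{186} = 2680 \left(- \frac{1}{3238}\right) - \frac{1283}{62} = - \frac{1340}{1619} - \frac{1283}{62} = - \frac{2160257}{100378}$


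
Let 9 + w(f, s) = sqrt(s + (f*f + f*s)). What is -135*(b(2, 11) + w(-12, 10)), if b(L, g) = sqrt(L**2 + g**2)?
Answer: 1215 - 675*sqrt(5) - 135*sqrt(34) ≈ -1081.5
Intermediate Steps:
w(f, s) = -9 + sqrt(s + f**2 + f*s) (w(f, s) = -9 + sqrt(s + (f*f + f*s)) = -9 + sqrt(s + (f**2 + f*s)) = -9 + sqrt(s + f**2 + f*s))
-135*(b(2, 11) + w(-12, 10)) = -135*(sqrt(2**2 + 11**2) + (-9 + sqrt(10 + (-12)**2 - 12*10))) = -135*(sqrt(4 + 121) + (-9 + sqrt(10 + 144 - 120))) = -135*(sqrt(125) + (-9 + sqrt(34))) = -135*(5*sqrt(5) + (-9 + sqrt(34))) = -135*(-9 + sqrt(34) + 5*sqrt(5)) = 1215 - 675*sqrt(5) - 135*sqrt(34)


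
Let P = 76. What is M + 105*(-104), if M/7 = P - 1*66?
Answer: -10850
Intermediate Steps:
M = 70 (M = 7*(76 - 1*66) = 7*(76 - 66) = 7*10 = 70)
M + 105*(-104) = 70 + 105*(-104) = 70 - 10920 = -10850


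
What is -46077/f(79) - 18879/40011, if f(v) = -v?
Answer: 614031802/1053623 ≈ 582.78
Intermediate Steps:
-46077/f(79) - 18879/40011 = -46077/((-1*79)) - 18879/40011 = -46077/(-79) - 18879*1/40011 = -46077*(-1/79) - 6293/13337 = 46077/79 - 6293/13337 = 614031802/1053623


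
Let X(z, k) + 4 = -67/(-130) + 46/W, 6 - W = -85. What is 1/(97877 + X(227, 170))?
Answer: 910/89065359 ≈ 1.0217e-5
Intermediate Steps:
W = 91 (W = 6 - 1*(-85) = 6 + 85 = 91)
X(z, k) = -2711/910 (X(z, k) = -4 + (-67/(-130) + 46/91) = -4 + (-67*(-1/130) + 46*(1/91)) = -4 + (67/130 + 46/91) = -4 + 929/910 = -2711/910)
1/(97877 + X(227, 170)) = 1/(97877 - 2711/910) = 1/(89065359/910) = 910/89065359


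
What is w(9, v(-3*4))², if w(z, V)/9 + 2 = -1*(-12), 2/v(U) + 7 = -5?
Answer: 8100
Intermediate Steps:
v(U) = -⅙ (v(U) = 2/(-7 - 5) = 2/(-12) = 2*(-1/12) = -⅙)
w(z, V) = 90 (w(z, V) = -18 + 9*(-1*(-12)) = -18 + 9*12 = -18 + 108 = 90)
w(9, v(-3*4))² = 90² = 8100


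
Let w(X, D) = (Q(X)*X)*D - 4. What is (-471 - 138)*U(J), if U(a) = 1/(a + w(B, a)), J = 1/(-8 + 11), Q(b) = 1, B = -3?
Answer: 261/2 ≈ 130.50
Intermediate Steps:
w(X, D) = -4 + D*X (w(X, D) = (1*X)*D - 4 = X*D - 4 = D*X - 4 = -4 + D*X)
J = ⅓ (J = 1/3 = ⅓ ≈ 0.33333)
U(a) = 1/(-4 - 2*a) (U(a) = 1/(a + (-4 + a*(-3))) = 1/(a + (-4 - 3*a)) = 1/(-4 - 2*a))
(-471 - 138)*U(J) = (-471 - 138)*(1/(2*(-2 - 1*⅓))) = -609/(2*(-2 - ⅓)) = -609/(2*(-7/3)) = -609*(-3)/(2*7) = -609*(-3/14) = 261/2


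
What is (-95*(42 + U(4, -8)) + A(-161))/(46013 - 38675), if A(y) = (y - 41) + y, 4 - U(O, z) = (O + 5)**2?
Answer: 1481/3669 ≈ 0.40365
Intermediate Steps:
U(O, z) = 4 - (5 + O)**2 (U(O, z) = 4 - (O + 5)**2 = 4 - (5 + O)**2)
A(y) = -41 + 2*y (A(y) = (-41 + y) + y = -41 + 2*y)
(-95*(42 + U(4, -8)) + A(-161))/(46013 - 38675) = (-95*(42 + (4 - (5 + 4)**2)) + (-41 + 2*(-161)))/(46013 - 38675) = (-95*(42 + (4 - 1*9**2)) + (-41 - 322))/7338 = (-95*(42 + (4 - 1*81)) - 363)*(1/7338) = (-95*(42 + (4 - 81)) - 363)*(1/7338) = (-95*(42 - 77) - 363)*(1/7338) = (-95*(-35) - 363)*(1/7338) = (3325 - 363)*(1/7338) = 2962*(1/7338) = 1481/3669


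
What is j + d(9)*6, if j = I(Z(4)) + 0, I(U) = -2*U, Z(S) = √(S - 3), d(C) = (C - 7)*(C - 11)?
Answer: -26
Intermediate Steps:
d(C) = (-11 + C)*(-7 + C) (d(C) = (-7 + C)*(-11 + C) = (-11 + C)*(-7 + C))
Z(S) = √(-3 + S)
j = -2 (j = -2*√(-3 + 4) + 0 = -2*√1 + 0 = -2*1 + 0 = -2 + 0 = -2)
j + d(9)*6 = -2 + (77 + 9² - 18*9)*6 = -2 + (77 + 81 - 162)*6 = -2 - 4*6 = -2 - 24 = -26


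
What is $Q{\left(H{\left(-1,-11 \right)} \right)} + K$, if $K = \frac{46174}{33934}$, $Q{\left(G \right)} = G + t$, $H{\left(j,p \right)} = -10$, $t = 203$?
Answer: $\frac{3297718}{16967} \approx 194.36$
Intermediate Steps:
$Q{\left(G \right)} = 203 + G$ ($Q{\left(G \right)} = G + 203 = 203 + G$)
$K = \frac{23087}{16967}$ ($K = 46174 \cdot \frac{1}{33934} = \frac{23087}{16967} \approx 1.3607$)
$Q{\left(H{\left(-1,-11 \right)} \right)} + K = \left(203 - 10\right) + \frac{23087}{16967} = 193 + \frac{23087}{16967} = \frac{3297718}{16967}$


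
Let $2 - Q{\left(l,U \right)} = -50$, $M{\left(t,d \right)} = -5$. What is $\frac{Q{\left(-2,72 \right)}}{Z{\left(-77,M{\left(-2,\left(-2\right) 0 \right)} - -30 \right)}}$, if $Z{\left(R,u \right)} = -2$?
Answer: $-26$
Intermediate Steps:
$Q{\left(l,U \right)} = 52$ ($Q{\left(l,U \right)} = 2 - -50 = 2 + 50 = 52$)
$\frac{Q{\left(-2,72 \right)}}{Z{\left(-77,M{\left(-2,\left(-2\right) 0 \right)} - -30 \right)}} = \frac{52}{-2} = 52 \left(- \frac{1}{2}\right) = -26$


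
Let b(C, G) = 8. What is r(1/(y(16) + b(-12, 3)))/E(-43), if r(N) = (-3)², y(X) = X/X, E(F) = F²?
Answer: 9/1849 ≈ 0.0048675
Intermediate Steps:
y(X) = 1
r(N) = 9
r(1/(y(16) + b(-12, 3)))/E(-43) = 9/((-43)²) = 9/1849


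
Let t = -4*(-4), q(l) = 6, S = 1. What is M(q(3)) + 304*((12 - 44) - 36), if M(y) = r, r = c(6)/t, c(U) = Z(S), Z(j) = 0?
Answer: -20672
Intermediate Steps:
c(U) = 0
t = 16
r = 0 (r = 0/16 = 0*(1/16) = 0)
M(y) = 0
M(q(3)) + 304*((12 - 44) - 36) = 0 + 304*((12 - 44) - 36) = 0 + 304*(-32 - 36) = 0 + 304*(-68) = 0 - 20672 = -20672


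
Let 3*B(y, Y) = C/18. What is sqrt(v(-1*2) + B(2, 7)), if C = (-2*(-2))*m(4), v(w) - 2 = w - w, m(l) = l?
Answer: sqrt(186)/9 ≈ 1.5154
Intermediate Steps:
v(w) = 2 (v(w) = 2 + (w - w) = 2 + 0 = 2)
C = 16 (C = -2*(-2)*4 = 4*4 = 16)
B(y, Y) = 8/27 (B(y, Y) = (16/18)/3 = (16*(1/18))/3 = (1/3)*(8/9) = 8/27)
sqrt(v(-1*2) + B(2, 7)) = sqrt(2 + 8/27) = sqrt(62/27) = sqrt(186)/9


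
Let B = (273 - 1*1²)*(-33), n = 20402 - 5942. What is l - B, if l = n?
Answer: 23436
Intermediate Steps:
n = 14460
B = -8976 (B = (273 - 1*1)*(-33) = (273 - 1)*(-33) = 272*(-33) = -8976)
l = 14460
l - B = 14460 - 1*(-8976) = 14460 + 8976 = 23436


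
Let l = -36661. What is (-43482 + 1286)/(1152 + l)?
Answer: 42196/35509 ≈ 1.1883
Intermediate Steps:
(-43482 + 1286)/(1152 + l) = (-43482 + 1286)/(1152 - 36661) = -42196/(-35509) = -42196*(-1/35509) = 42196/35509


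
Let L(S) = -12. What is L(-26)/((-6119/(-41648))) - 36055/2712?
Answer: -1576013057/16594728 ≈ -94.971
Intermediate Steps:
L(-26)/((-6119/(-41648))) - 36055/2712 = -12/((-6119/(-41648))) - 36055/2712 = -12/((-6119*(-1/41648))) - 36055*1/2712 = -12/6119/41648 - 36055/2712 = -12*41648/6119 - 36055/2712 = -499776/6119 - 36055/2712 = -1576013057/16594728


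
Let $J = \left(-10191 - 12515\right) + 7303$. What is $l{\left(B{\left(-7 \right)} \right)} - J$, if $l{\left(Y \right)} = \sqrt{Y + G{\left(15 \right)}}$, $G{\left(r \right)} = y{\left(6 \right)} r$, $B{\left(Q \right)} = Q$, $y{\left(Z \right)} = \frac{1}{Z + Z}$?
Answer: $15403 + \frac{i \sqrt{23}}{2} \approx 15403.0 + 2.3979 i$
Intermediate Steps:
$y{\left(Z \right)} = \frac{1}{2 Z}$
$G{\left(r \right)} = \frac{r}{12}$ ($G{\left(r \right)} = \frac{1}{2 \cdot 6} r = \frac{1}{2} \cdot \frac{1}{6} r = \frac{r}{12}$)
$J = -15403$ ($J = -22706 + 7303 = -15403$)
$l{\left(Y \right)} = \sqrt{\frac{5}{4} + Y}$ ($l{\left(Y \right)} = \sqrt{Y + \frac{1}{12} \cdot 15} = \sqrt{Y + \frac{5}{4}} = \sqrt{\frac{5}{4} + Y}$)
$l{\left(B{\left(-7 \right)} \right)} - J = \frac{\sqrt{5 + 4 \left(-7\right)}}{2} - -15403 = \frac{\sqrt{5 - 28}}{2} + 15403 = \frac{\sqrt{-23}}{2} + 15403 = \frac{i \sqrt{23}}{2} + 15403 = 15403 + \frac{i \sqrt{23}}{2}$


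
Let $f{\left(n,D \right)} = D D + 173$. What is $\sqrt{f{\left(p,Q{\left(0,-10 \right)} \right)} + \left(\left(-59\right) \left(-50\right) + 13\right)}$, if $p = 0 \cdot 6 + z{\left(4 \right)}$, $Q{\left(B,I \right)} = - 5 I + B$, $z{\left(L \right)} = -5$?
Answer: $2 \sqrt{1409} \approx 75.073$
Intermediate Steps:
$Q{\left(B,I \right)} = B - 5 I$
$p = -5$ ($p = 0 \cdot 6 - 5 = 0 - 5 = -5$)
$f{\left(n,D \right)} = 173 + D^{2}$ ($f{\left(n,D \right)} = D^{2} + 173 = 173 + D^{2}$)
$\sqrt{f{\left(p,Q{\left(0,-10 \right)} \right)} + \left(\left(-59\right) \left(-50\right) + 13\right)} = \sqrt{\left(173 + \left(0 - -50\right)^{2}\right) + \left(\left(-59\right) \left(-50\right) + 13\right)} = \sqrt{\left(173 + \left(0 + 50\right)^{2}\right) + \left(2950 + 13\right)} = \sqrt{\left(173 + 50^{2}\right) + 2963} = \sqrt{\left(173 + 2500\right) + 2963} = \sqrt{2673 + 2963} = \sqrt{5636} = 2 \sqrt{1409}$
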